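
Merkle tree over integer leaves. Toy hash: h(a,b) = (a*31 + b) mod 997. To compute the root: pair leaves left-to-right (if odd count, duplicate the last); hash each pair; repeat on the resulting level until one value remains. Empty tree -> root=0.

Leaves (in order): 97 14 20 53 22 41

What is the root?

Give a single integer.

L0: [97, 14, 20, 53, 22, 41]
L1: h(97,14)=(97*31+14)%997=30 h(20,53)=(20*31+53)%997=673 h(22,41)=(22*31+41)%997=723 -> [30, 673, 723]
L2: h(30,673)=(30*31+673)%997=606 h(723,723)=(723*31+723)%997=205 -> [606, 205]
L3: h(606,205)=(606*31+205)%997=48 -> [48]

Answer: 48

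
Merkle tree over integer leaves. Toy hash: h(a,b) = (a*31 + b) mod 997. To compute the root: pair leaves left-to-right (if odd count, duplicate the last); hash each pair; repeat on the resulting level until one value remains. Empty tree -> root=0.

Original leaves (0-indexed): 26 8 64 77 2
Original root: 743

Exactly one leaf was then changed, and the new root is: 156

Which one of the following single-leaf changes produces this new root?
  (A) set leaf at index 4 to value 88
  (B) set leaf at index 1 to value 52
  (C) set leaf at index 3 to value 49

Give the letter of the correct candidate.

Original leaves: [26, 8, 64, 77, 2]
Target new root: 156
Try each candidate change and compute the resulting root:
Candidate A: set leaf[4] = 88 -> leaves = [26, 8, 64, 77, 88]
  L0: [26, 8, 64, 77, 88]
  L1: h(26,8)=(26*31+8)%997=814 h(64,77)=(64*31+77)%997=67 h(88,88)=(88*31+88)%997=822 -> [814, 67, 822]
  L2: h(814,67)=(814*31+67)%997=376 h(822,822)=(822*31+822)%997=382 -> [376, 382]
  L3: h(376,382)=(376*31+382)%997=74 -> [74]
  root = 74 != target 156
Candidate B: set leaf[1] = 52 -> leaves = [26, 52, 64, 77, 2]
  L0: [26, 52, 64, 77, 2]
  L1: h(26,52)=(26*31+52)%997=858 h(64,77)=(64*31+77)%997=67 h(2,2)=(2*31+2)%997=64 -> [858, 67, 64]
  L2: h(858,67)=(858*31+67)%997=743 h(64,64)=(64*31+64)%997=54 -> [743, 54]
  L3: h(743,54)=(743*31+54)%997=156 -> [156]
  root = 156 == target 156  ** MATCH **
Candidate C: set leaf[3] = 49 -> leaves = [26, 8, 64, 49, 2]
  L0: [26, 8, 64, 49, 2]
  L1: h(26,8)=(26*31+8)%997=814 h(64,49)=(64*31+49)%997=39 h(2,2)=(2*31+2)%997=64 -> [814, 39, 64]
  L2: h(814,39)=(814*31+39)%997=348 h(64,64)=(64*31+64)%997=54 -> [348, 54]
  L3: h(348,54)=(348*31+54)%997=872 -> [872]
  root = 872 != target 156
Candidate B produces the target root.

Answer: B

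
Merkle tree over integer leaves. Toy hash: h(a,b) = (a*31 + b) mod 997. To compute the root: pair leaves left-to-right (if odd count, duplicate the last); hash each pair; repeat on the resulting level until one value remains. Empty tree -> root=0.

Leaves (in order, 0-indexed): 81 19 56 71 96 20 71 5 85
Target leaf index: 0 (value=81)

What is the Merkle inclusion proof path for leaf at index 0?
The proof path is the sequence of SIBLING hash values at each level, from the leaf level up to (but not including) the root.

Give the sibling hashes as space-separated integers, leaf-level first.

Answer: 19 810 367 659

Derivation:
L0 (leaves): [81, 19, 56, 71, 96, 20, 71, 5, 85], target index=0
L1: h(81,19)=(81*31+19)%997=536 [pair 0] h(56,71)=(56*31+71)%997=810 [pair 1] h(96,20)=(96*31+20)%997=5 [pair 2] h(71,5)=(71*31+5)%997=212 [pair 3] h(85,85)=(85*31+85)%997=726 [pair 4] -> [536, 810, 5, 212, 726]
  Sibling for proof at L0: 19
L2: h(536,810)=(536*31+810)%997=477 [pair 0] h(5,212)=(5*31+212)%997=367 [pair 1] h(726,726)=(726*31+726)%997=301 [pair 2] -> [477, 367, 301]
  Sibling for proof at L1: 810
L3: h(477,367)=(477*31+367)%997=199 [pair 0] h(301,301)=(301*31+301)%997=659 [pair 1] -> [199, 659]
  Sibling for proof at L2: 367
L4: h(199,659)=(199*31+659)%997=846 [pair 0] -> [846]
  Sibling for proof at L3: 659
Root: 846
Proof path (sibling hashes from leaf to root): [19, 810, 367, 659]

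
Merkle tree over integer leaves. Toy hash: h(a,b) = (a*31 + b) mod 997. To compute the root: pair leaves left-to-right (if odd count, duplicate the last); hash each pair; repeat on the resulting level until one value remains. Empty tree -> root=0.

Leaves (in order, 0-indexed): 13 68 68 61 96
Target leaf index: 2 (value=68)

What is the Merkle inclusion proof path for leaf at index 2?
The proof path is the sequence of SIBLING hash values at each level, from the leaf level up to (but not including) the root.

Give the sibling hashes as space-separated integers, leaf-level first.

L0 (leaves): [13, 68, 68, 61, 96], target index=2
L1: h(13,68)=(13*31+68)%997=471 [pair 0] h(68,61)=(68*31+61)%997=175 [pair 1] h(96,96)=(96*31+96)%997=81 [pair 2] -> [471, 175, 81]
  Sibling for proof at L0: 61
L2: h(471,175)=(471*31+175)%997=818 [pair 0] h(81,81)=(81*31+81)%997=598 [pair 1] -> [818, 598]
  Sibling for proof at L1: 471
L3: h(818,598)=(818*31+598)%997=34 [pair 0] -> [34]
  Sibling for proof at L2: 598
Root: 34
Proof path (sibling hashes from leaf to root): [61, 471, 598]

Answer: 61 471 598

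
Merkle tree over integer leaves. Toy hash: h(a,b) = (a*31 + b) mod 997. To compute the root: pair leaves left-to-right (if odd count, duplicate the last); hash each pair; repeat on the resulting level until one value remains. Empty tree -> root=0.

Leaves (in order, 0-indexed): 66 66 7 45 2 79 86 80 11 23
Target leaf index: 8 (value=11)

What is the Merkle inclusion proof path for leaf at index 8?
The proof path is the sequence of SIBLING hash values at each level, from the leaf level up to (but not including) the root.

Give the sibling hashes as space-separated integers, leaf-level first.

L0 (leaves): [66, 66, 7, 45, 2, 79, 86, 80, 11, 23], target index=8
L1: h(66,66)=(66*31+66)%997=118 [pair 0] h(7,45)=(7*31+45)%997=262 [pair 1] h(2,79)=(2*31+79)%997=141 [pair 2] h(86,80)=(86*31+80)%997=752 [pair 3] h(11,23)=(11*31+23)%997=364 [pair 4] -> [118, 262, 141, 752, 364]
  Sibling for proof at L0: 23
L2: h(118,262)=(118*31+262)%997=929 [pair 0] h(141,752)=(141*31+752)%997=138 [pair 1] h(364,364)=(364*31+364)%997=681 [pair 2] -> [929, 138, 681]
  Sibling for proof at L1: 364
L3: h(929,138)=(929*31+138)%997=24 [pair 0] h(681,681)=(681*31+681)%997=855 [pair 1] -> [24, 855]
  Sibling for proof at L2: 681
L4: h(24,855)=(24*31+855)%997=602 [pair 0] -> [602]
  Sibling for proof at L3: 24
Root: 602
Proof path (sibling hashes from leaf to root): [23, 364, 681, 24]

Answer: 23 364 681 24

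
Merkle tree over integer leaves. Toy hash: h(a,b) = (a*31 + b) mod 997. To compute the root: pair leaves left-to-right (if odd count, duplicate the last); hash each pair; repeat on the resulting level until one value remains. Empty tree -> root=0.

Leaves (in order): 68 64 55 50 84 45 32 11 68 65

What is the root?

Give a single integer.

L0: [68, 64, 55, 50, 84, 45, 32, 11, 68, 65]
L1: h(68,64)=(68*31+64)%997=178 h(55,50)=(55*31+50)%997=758 h(84,45)=(84*31+45)%997=655 h(32,11)=(32*31+11)%997=6 h(68,65)=(68*31+65)%997=179 -> [178, 758, 655, 6, 179]
L2: h(178,758)=(178*31+758)%997=294 h(655,6)=(655*31+6)%997=371 h(179,179)=(179*31+179)%997=743 -> [294, 371, 743]
L3: h(294,371)=(294*31+371)%997=512 h(743,743)=(743*31+743)%997=845 -> [512, 845]
L4: h(512,845)=(512*31+845)%997=765 -> [765]

Answer: 765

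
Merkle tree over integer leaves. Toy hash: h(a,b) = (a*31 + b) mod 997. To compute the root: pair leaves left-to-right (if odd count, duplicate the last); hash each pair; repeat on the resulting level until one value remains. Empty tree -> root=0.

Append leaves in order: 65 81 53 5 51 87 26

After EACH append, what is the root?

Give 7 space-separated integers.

After append 65 (leaves=[65]):
  L0: [65]
  root=65
After append 81 (leaves=[65, 81]):
  L0: [65, 81]
  L1: h(65,81)=(65*31+81)%997=102 -> [102]
  root=102
After append 53 (leaves=[65, 81, 53]):
  L0: [65, 81, 53]
  L1: h(65,81)=(65*31+81)%997=102 h(53,53)=(53*31+53)%997=699 -> [102, 699]
  L2: h(102,699)=(102*31+699)%997=870 -> [870]
  root=870
After append 5 (leaves=[65, 81, 53, 5]):
  L0: [65, 81, 53, 5]
  L1: h(65,81)=(65*31+81)%997=102 h(53,5)=(53*31+5)%997=651 -> [102, 651]
  L2: h(102,651)=(102*31+651)%997=822 -> [822]
  root=822
After append 51 (leaves=[65, 81, 53, 5, 51]):
  L0: [65, 81, 53, 5, 51]
  L1: h(65,81)=(65*31+81)%997=102 h(53,5)=(53*31+5)%997=651 h(51,51)=(51*31+51)%997=635 -> [102, 651, 635]
  L2: h(102,651)=(102*31+651)%997=822 h(635,635)=(635*31+635)%997=380 -> [822, 380]
  L3: h(822,380)=(822*31+380)%997=937 -> [937]
  root=937
After append 87 (leaves=[65, 81, 53, 5, 51, 87]):
  L0: [65, 81, 53, 5, 51, 87]
  L1: h(65,81)=(65*31+81)%997=102 h(53,5)=(53*31+5)%997=651 h(51,87)=(51*31+87)%997=671 -> [102, 651, 671]
  L2: h(102,651)=(102*31+651)%997=822 h(671,671)=(671*31+671)%997=535 -> [822, 535]
  L3: h(822,535)=(822*31+535)%997=95 -> [95]
  root=95
After append 26 (leaves=[65, 81, 53, 5, 51, 87, 26]):
  L0: [65, 81, 53, 5, 51, 87, 26]
  L1: h(65,81)=(65*31+81)%997=102 h(53,5)=(53*31+5)%997=651 h(51,87)=(51*31+87)%997=671 h(26,26)=(26*31+26)%997=832 -> [102, 651, 671, 832]
  L2: h(102,651)=(102*31+651)%997=822 h(671,832)=(671*31+832)%997=696 -> [822, 696]
  L3: h(822,696)=(822*31+696)%997=256 -> [256]
  root=256

Answer: 65 102 870 822 937 95 256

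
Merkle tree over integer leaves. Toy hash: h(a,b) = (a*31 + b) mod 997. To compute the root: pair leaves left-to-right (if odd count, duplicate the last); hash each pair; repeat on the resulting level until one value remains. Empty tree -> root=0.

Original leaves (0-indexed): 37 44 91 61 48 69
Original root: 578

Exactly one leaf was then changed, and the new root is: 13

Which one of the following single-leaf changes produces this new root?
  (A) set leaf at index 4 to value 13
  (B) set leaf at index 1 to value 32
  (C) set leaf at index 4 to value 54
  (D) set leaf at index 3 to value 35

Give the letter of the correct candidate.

Answer: B

Derivation:
Original leaves: [37, 44, 91, 61, 48, 69]
Target new root: 13
Try each candidate change and compute the resulting root:
Candidate A: set leaf[4] = 13 -> leaves = [37, 44, 91, 61, 13, 69]
  L0: [37, 44, 91, 61, 13, 69]
  L1: h(37,44)=(37*31+44)%997=194 h(91,61)=(91*31+61)%997=888 h(13,69)=(13*31+69)%997=472 -> [194, 888, 472]
  L2: h(194,888)=(194*31+888)%997=920 h(472,472)=(472*31+472)%997=149 -> [920, 149]
  L3: h(920,149)=(920*31+149)%997=753 -> [753]
  root = 753 != target 13
Candidate B: set leaf[1] = 32 -> leaves = [37, 32, 91, 61, 48, 69]
  L0: [37, 32, 91, 61, 48, 69]
  L1: h(37,32)=(37*31+32)%997=182 h(91,61)=(91*31+61)%997=888 h(48,69)=(48*31+69)%997=560 -> [182, 888, 560]
  L2: h(182,888)=(182*31+888)%997=548 h(560,560)=(560*31+560)%997=971 -> [548, 971]
  L3: h(548,971)=(548*31+971)%997=13 -> [13]
  root = 13 == target 13  ** MATCH **
Candidate C: set leaf[4] = 54 -> leaves = [37, 44, 91, 61, 54, 69]
  L0: [37, 44, 91, 61, 54, 69]
  L1: h(37,44)=(37*31+44)%997=194 h(91,61)=(91*31+61)%997=888 h(54,69)=(54*31+69)%997=746 -> [194, 888, 746]
  L2: h(194,888)=(194*31+888)%997=920 h(746,746)=(746*31+746)%997=941 -> [920, 941]
  L3: h(920,941)=(920*31+941)%997=548 -> [548]
  root = 548 != target 13
Candidate D: set leaf[3] = 35 -> leaves = [37, 44, 91, 35, 48, 69]
  L0: [37, 44, 91, 35, 48, 69]
  L1: h(37,44)=(37*31+44)%997=194 h(91,35)=(91*31+35)%997=862 h(48,69)=(48*31+69)%997=560 -> [194, 862, 560]
  L2: h(194,862)=(194*31+862)%997=894 h(560,560)=(560*31+560)%997=971 -> [894, 971]
  L3: h(894,971)=(894*31+971)%997=769 -> [769]
  root = 769 != target 13
Candidate B produces the target root.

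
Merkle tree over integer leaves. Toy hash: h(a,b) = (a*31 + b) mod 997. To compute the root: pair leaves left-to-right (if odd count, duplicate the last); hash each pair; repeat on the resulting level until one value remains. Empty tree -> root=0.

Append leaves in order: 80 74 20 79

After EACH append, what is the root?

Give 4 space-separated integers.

Answer: 80 560 54 113

Derivation:
After append 80 (leaves=[80]):
  L0: [80]
  root=80
After append 74 (leaves=[80, 74]):
  L0: [80, 74]
  L1: h(80,74)=(80*31+74)%997=560 -> [560]
  root=560
After append 20 (leaves=[80, 74, 20]):
  L0: [80, 74, 20]
  L1: h(80,74)=(80*31+74)%997=560 h(20,20)=(20*31+20)%997=640 -> [560, 640]
  L2: h(560,640)=(560*31+640)%997=54 -> [54]
  root=54
After append 79 (leaves=[80, 74, 20, 79]):
  L0: [80, 74, 20, 79]
  L1: h(80,74)=(80*31+74)%997=560 h(20,79)=(20*31+79)%997=699 -> [560, 699]
  L2: h(560,699)=(560*31+699)%997=113 -> [113]
  root=113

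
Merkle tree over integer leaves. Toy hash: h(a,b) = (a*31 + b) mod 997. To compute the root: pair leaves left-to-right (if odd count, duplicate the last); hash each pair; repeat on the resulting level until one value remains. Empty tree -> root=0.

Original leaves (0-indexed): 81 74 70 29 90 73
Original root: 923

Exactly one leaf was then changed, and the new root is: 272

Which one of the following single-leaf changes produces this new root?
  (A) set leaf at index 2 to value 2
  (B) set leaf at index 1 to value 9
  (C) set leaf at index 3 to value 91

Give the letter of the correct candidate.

Answer: B

Derivation:
Original leaves: [81, 74, 70, 29, 90, 73]
Target new root: 272
Try each candidate change and compute the resulting root:
Candidate A: set leaf[2] = 2 -> leaves = [81, 74, 2, 29, 90, 73]
  L0: [81, 74, 2, 29, 90, 73]
  L1: h(81,74)=(81*31+74)%997=591 h(2,29)=(2*31+29)%997=91 h(90,73)=(90*31+73)%997=869 -> [591, 91, 869]
  L2: h(591,91)=(591*31+91)%997=466 h(869,869)=(869*31+869)%997=889 -> [466, 889]
  L3: h(466,889)=(466*31+889)%997=380 -> [380]
  root = 380 != target 272
Candidate B: set leaf[1] = 9 -> leaves = [81, 9, 70, 29, 90, 73]
  L0: [81, 9, 70, 29, 90, 73]
  L1: h(81,9)=(81*31+9)%997=526 h(70,29)=(70*31+29)%997=205 h(90,73)=(90*31+73)%997=869 -> [526, 205, 869]
  L2: h(526,205)=(526*31+205)%997=559 h(869,869)=(869*31+869)%997=889 -> [559, 889]
  L3: h(559,889)=(559*31+889)%997=272 -> [272]
  root = 272 == target 272  ** MATCH **
Candidate C: set leaf[3] = 91 -> leaves = [81, 74, 70, 91, 90, 73]
  L0: [81, 74, 70, 91, 90, 73]
  L1: h(81,74)=(81*31+74)%997=591 h(70,91)=(70*31+91)%997=267 h(90,73)=(90*31+73)%997=869 -> [591, 267, 869]
  L2: h(591,267)=(591*31+267)%997=642 h(869,869)=(869*31+869)%997=889 -> [642, 889]
  L3: h(642,889)=(642*31+889)%997=851 -> [851]
  root = 851 != target 272
Candidate B produces the target root.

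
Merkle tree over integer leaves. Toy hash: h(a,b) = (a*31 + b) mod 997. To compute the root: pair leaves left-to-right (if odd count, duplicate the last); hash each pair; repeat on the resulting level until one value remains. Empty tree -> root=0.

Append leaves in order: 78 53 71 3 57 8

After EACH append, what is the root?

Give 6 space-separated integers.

After append 78 (leaves=[78]):
  L0: [78]
  root=78
After append 53 (leaves=[78, 53]):
  L0: [78, 53]
  L1: h(78,53)=(78*31+53)%997=477 -> [477]
  root=477
After append 71 (leaves=[78, 53, 71]):
  L0: [78, 53, 71]
  L1: h(78,53)=(78*31+53)%997=477 h(71,71)=(71*31+71)%997=278 -> [477, 278]
  L2: h(477,278)=(477*31+278)%997=110 -> [110]
  root=110
After append 3 (leaves=[78, 53, 71, 3]):
  L0: [78, 53, 71, 3]
  L1: h(78,53)=(78*31+53)%997=477 h(71,3)=(71*31+3)%997=210 -> [477, 210]
  L2: h(477,210)=(477*31+210)%997=42 -> [42]
  root=42
After append 57 (leaves=[78, 53, 71, 3, 57]):
  L0: [78, 53, 71, 3, 57]
  L1: h(78,53)=(78*31+53)%997=477 h(71,3)=(71*31+3)%997=210 h(57,57)=(57*31+57)%997=827 -> [477, 210, 827]
  L2: h(477,210)=(477*31+210)%997=42 h(827,827)=(827*31+827)%997=542 -> [42, 542]
  L3: h(42,542)=(42*31+542)%997=847 -> [847]
  root=847
After append 8 (leaves=[78, 53, 71, 3, 57, 8]):
  L0: [78, 53, 71, 3, 57, 8]
  L1: h(78,53)=(78*31+53)%997=477 h(71,3)=(71*31+3)%997=210 h(57,8)=(57*31+8)%997=778 -> [477, 210, 778]
  L2: h(477,210)=(477*31+210)%997=42 h(778,778)=(778*31+778)%997=968 -> [42, 968]
  L3: h(42,968)=(42*31+968)%997=276 -> [276]
  root=276

Answer: 78 477 110 42 847 276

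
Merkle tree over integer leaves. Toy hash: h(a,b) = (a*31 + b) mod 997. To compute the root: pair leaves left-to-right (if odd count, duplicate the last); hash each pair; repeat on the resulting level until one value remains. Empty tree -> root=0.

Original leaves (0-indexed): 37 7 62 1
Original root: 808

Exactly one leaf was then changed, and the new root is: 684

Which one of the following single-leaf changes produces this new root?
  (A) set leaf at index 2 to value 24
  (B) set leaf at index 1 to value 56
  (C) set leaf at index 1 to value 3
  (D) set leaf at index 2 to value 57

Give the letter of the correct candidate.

Answer: C

Derivation:
Original leaves: [37, 7, 62, 1]
Target new root: 684
Try each candidate change and compute the resulting root:
Candidate A: set leaf[2] = 24 -> leaves = [37, 7, 24, 1]
  L0: [37, 7, 24, 1]
  L1: h(37,7)=(37*31+7)%997=157 h(24,1)=(24*31+1)%997=745 -> [157, 745]
  L2: h(157,745)=(157*31+745)%997=627 -> [627]
  root = 627 != target 684
Candidate B: set leaf[1] = 56 -> leaves = [37, 56, 62, 1]
  L0: [37, 56, 62, 1]
  L1: h(37,56)=(37*31+56)%997=206 h(62,1)=(62*31+1)%997=926 -> [206, 926]
  L2: h(206,926)=(206*31+926)%997=333 -> [333]
  root = 333 != target 684
Candidate C: set leaf[1] = 3 -> leaves = [37, 3, 62, 1]
  L0: [37, 3, 62, 1]
  L1: h(37,3)=(37*31+3)%997=153 h(62,1)=(62*31+1)%997=926 -> [153, 926]
  L2: h(153,926)=(153*31+926)%997=684 -> [684]
  root = 684 == target 684  ** MATCH **
Candidate D: set leaf[2] = 57 -> leaves = [37, 7, 57, 1]
  L0: [37, 7, 57, 1]
  L1: h(37,7)=(37*31+7)%997=157 h(57,1)=(57*31+1)%997=771 -> [157, 771]
  L2: h(157,771)=(157*31+771)%997=653 -> [653]
  root = 653 != target 684
Candidate C produces the target root.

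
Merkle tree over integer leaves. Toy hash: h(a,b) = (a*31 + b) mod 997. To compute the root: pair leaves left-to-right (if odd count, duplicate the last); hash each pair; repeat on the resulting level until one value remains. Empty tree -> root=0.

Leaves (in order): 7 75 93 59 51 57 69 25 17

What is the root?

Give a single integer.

L0: [7, 75, 93, 59, 51, 57, 69, 25, 17]
L1: h(7,75)=(7*31+75)%997=292 h(93,59)=(93*31+59)%997=948 h(51,57)=(51*31+57)%997=641 h(69,25)=(69*31+25)%997=170 h(17,17)=(17*31+17)%997=544 -> [292, 948, 641, 170, 544]
L2: h(292,948)=(292*31+948)%997=30 h(641,170)=(641*31+170)%997=101 h(544,544)=(544*31+544)%997=459 -> [30, 101, 459]
L3: h(30,101)=(30*31+101)%997=34 h(459,459)=(459*31+459)%997=730 -> [34, 730]
L4: h(34,730)=(34*31+730)%997=787 -> [787]

Answer: 787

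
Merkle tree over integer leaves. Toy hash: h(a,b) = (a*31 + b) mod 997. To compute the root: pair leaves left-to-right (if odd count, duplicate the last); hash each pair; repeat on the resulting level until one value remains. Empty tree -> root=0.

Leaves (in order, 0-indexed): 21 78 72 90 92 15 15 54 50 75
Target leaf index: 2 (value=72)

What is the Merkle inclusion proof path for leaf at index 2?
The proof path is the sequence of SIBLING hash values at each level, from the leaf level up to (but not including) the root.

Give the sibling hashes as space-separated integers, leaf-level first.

L0 (leaves): [21, 78, 72, 90, 92, 15, 15, 54, 50, 75], target index=2
L1: h(21,78)=(21*31+78)%997=729 [pair 0] h(72,90)=(72*31+90)%997=328 [pair 1] h(92,15)=(92*31+15)%997=873 [pair 2] h(15,54)=(15*31+54)%997=519 [pair 3] h(50,75)=(50*31+75)%997=628 [pair 4] -> [729, 328, 873, 519, 628]
  Sibling for proof at L0: 90
L2: h(729,328)=(729*31+328)%997=993 [pair 0] h(873,519)=(873*31+519)%997=663 [pair 1] h(628,628)=(628*31+628)%997=156 [pair 2] -> [993, 663, 156]
  Sibling for proof at L1: 729
L3: h(993,663)=(993*31+663)%997=539 [pair 0] h(156,156)=(156*31+156)%997=7 [pair 1] -> [539, 7]
  Sibling for proof at L2: 663
L4: h(539,7)=(539*31+7)%997=764 [pair 0] -> [764]
  Sibling for proof at L3: 7
Root: 764
Proof path (sibling hashes from leaf to root): [90, 729, 663, 7]

Answer: 90 729 663 7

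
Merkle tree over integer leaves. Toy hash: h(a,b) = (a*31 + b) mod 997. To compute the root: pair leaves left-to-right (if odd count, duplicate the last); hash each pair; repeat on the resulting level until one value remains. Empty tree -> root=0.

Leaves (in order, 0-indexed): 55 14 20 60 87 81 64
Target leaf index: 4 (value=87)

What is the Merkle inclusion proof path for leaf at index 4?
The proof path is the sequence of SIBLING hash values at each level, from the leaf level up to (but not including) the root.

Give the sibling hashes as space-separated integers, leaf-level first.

Answer: 81 54 131

Derivation:
L0 (leaves): [55, 14, 20, 60, 87, 81, 64], target index=4
L1: h(55,14)=(55*31+14)%997=722 [pair 0] h(20,60)=(20*31+60)%997=680 [pair 1] h(87,81)=(87*31+81)%997=784 [pair 2] h(64,64)=(64*31+64)%997=54 [pair 3] -> [722, 680, 784, 54]
  Sibling for proof at L0: 81
L2: h(722,680)=(722*31+680)%997=131 [pair 0] h(784,54)=(784*31+54)%997=430 [pair 1] -> [131, 430]
  Sibling for proof at L1: 54
L3: h(131,430)=(131*31+430)%997=503 [pair 0] -> [503]
  Sibling for proof at L2: 131
Root: 503
Proof path (sibling hashes from leaf to root): [81, 54, 131]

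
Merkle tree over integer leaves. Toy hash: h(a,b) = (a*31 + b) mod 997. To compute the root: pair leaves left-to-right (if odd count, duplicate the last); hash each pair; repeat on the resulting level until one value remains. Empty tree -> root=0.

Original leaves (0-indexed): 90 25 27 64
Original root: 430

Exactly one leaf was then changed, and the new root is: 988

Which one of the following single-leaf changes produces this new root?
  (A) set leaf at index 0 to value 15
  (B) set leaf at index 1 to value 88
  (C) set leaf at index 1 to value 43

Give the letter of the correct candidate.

Answer: C

Derivation:
Original leaves: [90, 25, 27, 64]
Target new root: 988
Try each candidate change and compute the resulting root:
Candidate A: set leaf[0] = 15 -> leaves = [15, 25, 27, 64]
  L0: [15, 25, 27, 64]
  L1: h(15,25)=(15*31+25)%997=490 h(27,64)=(27*31+64)%997=901 -> [490, 901]
  L2: h(490,901)=(490*31+901)%997=139 -> [139]
  root = 139 != target 988
Candidate B: set leaf[1] = 88 -> leaves = [90, 88, 27, 64]
  L0: [90, 88, 27, 64]
  L1: h(90,88)=(90*31+88)%997=884 h(27,64)=(27*31+64)%997=901 -> [884, 901]
  L2: h(884,901)=(884*31+901)%997=389 -> [389]
  root = 389 != target 988
Candidate C: set leaf[1] = 43 -> leaves = [90, 43, 27, 64]
  L0: [90, 43, 27, 64]
  L1: h(90,43)=(90*31+43)%997=839 h(27,64)=(27*31+64)%997=901 -> [839, 901]
  L2: h(839,901)=(839*31+901)%997=988 -> [988]
  root = 988 == target 988  ** MATCH **
Candidate C produces the target root.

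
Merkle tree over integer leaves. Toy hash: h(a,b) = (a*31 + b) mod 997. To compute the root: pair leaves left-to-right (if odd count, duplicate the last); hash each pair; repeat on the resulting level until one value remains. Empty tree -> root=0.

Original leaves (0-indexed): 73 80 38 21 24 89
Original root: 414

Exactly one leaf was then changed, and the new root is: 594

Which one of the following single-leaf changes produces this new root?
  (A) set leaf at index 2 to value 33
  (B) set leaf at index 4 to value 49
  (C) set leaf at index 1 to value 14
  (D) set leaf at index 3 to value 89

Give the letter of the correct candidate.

Original leaves: [73, 80, 38, 21, 24, 89]
Target new root: 594
Try each candidate change and compute the resulting root:
Candidate A: set leaf[2] = 33 -> leaves = [73, 80, 33, 21, 24, 89]
  L0: [73, 80, 33, 21, 24, 89]
  L1: h(73,80)=(73*31+80)%997=349 h(33,21)=(33*31+21)%997=47 h(24,89)=(24*31+89)%997=833 -> [349, 47, 833]
  L2: h(349,47)=(349*31+47)%997=896 h(833,833)=(833*31+833)%997=734 -> [896, 734]
  L3: h(896,734)=(896*31+734)%997=594 -> [594]
  root = 594 == target 594  ** MATCH **
Candidate B: set leaf[4] = 49 -> leaves = [73, 80, 38, 21, 49, 89]
  L0: [73, 80, 38, 21, 49, 89]
  L1: h(73,80)=(73*31+80)%997=349 h(38,21)=(38*31+21)%997=202 h(49,89)=(49*31+89)%997=611 -> [349, 202, 611]
  L2: h(349,202)=(349*31+202)%997=54 h(611,611)=(611*31+611)%997=609 -> [54, 609]
  L3: h(54,609)=(54*31+609)%997=289 -> [289]
  root = 289 != target 594
Candidate C: set leaf[1] = 14 -> leaves = [73, 14, 38, 21, 24, 89]
  L0: [73, 14, 38, 21, 24, 89]
  L1: h(73,14)=(73*31+14)%997=283 h(38,21)=(38*31+21)%997=202 h(24,89)=(24*31+89)%997=833 -> [283, 202, 833]
  L2: h(283,202)=(283*31+202)%997=2 h(833,833)=(833*31+833)%997=734 -> [2, 734]
  L3: h(2,734)=(2*31+734)%997=796 -> [796]
  root = 796 != target 594
Candidate D: set leaf[3] = 89 -> leaves = [73, 80, 38, 89, 24, 89]
  L0: [73, 80, 38, 89, 24, 89]
  L1: h(73,80)=(73*31+80)%997=349 h(38,89)=(38*31+89)%997=270 h(24,89)=(24*31+89)%997=833 -> [349, 270, 833]
  L2: h(349,270)=(349*31+270)%997=122 h(833,833)=(833*31+833)%997=734 -> [122, 734]
  L3: h(122,734)=(122*31+734)%997=528 -> [528]
  root = 528 != target 594
Candidate A produces the target root.

Answer: A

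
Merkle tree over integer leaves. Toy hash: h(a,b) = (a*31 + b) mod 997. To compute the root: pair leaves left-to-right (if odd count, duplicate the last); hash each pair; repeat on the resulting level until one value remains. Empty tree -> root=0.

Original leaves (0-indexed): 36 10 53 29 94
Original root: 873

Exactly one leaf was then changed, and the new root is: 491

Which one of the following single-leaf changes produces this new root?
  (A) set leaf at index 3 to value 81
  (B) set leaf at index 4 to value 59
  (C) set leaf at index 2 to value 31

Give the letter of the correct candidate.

Original leaves: [36, 10, 53, 29, 94]
Target new root: 491
Try each candidate change and compute the resulting root:
Candidate A: set leaf[3] = 81 -> leaves = [36, 10, 53, 81, 94]
  L0: [36, 10, 53, 81, 94]
  L1: h(36,10)=(36*31+10)%997=129 h(53,81)=(53*31+81)%997=727 h(94,94)=(94*31+94)%997=17 -> [129, 727, 17]
  L2: h(129,727)=(129*31+727)%997=738 h(17,17)=(17*31+17)%997=544 -> [738, 544]
  L3: h(738,544)=(738*31+544)%997=491 -> [491]
  root = 491 == target 491  ** MATCH **
Candidate B: set leaf[4] = 59 -> leaves = [36, 10, 53, 29, 59]
  L0: [36, 10, 53, 29, 59]
  L1: h(36,10)=(36*31+10)%997=129 h(53,29)=(53*31+29)%997=675 h(59,59)=(59*31+59)%997=891 -> [129, 675, 891]
  L2: h(129,675)=(129*31+675)%997=686 h(891,891)=(891*31+891)%997=596 -> [686, 596]
  L3: h(686,596)=(686*31+596)%997=925 -> [925]
  root = 925 != target 491
Candidate C: set leaf[2] = 31 -> leaves = [36, 10, 31, 29, 94]
  L0: [36, 10, 31, 29, 94]
  L1: h(36,10)=(36*31+10)%997=129 h(31,29)=(31*31+29)%997=990 h(94,94)=(94*31+94)%997=17 -> [129, 990, 17]
  L2: h(129,990)=(129*31+990)%997=4 h(17,17)=(17*31+17)%997=544 -> [4, 544]
  L3: h(4,544)=(4*31+544)%997=668 -> [668]
  root = 668 != target 491
Candidate A produces the target root.

Answer: A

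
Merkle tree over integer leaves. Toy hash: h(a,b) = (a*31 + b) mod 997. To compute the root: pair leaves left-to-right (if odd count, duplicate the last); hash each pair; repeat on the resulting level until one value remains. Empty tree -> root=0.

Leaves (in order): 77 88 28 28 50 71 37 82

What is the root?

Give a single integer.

L0: [77, 88, 28, 28, 50, 71, 37, 82]
L1: h(77,88)=(77*31+88)%997=481 h(28,28)=(28*31+28)%997=896 h(50,71)=(50*31+71)%997=624 h(37,82)=(37*31+82)%997=232 -> [481, 896, 624, 232]
L2: h(481,896)=(481*31+896)%997=852 h(624,232)=(624*31+232)%997=633 -> [852, 633]
L3: h(852,633)=(852*31+633)%997=126 -> [126]

Answer: 126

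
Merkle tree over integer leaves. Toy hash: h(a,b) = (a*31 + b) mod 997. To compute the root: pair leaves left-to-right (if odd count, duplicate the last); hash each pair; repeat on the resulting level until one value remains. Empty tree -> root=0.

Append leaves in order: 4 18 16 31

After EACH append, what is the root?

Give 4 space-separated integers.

Answer: 4 142 926 941

Derivation:
After append 4 (leaves=[4]):
  L0: [4]
  root=4
After append 18 (leaves=[4, 18]):
  L0: [4, 18]
  L1: h(4,18)=(4*31+18)%997=142 -> [142]
  root=142
After append 16 (leaves=[4, 18, 16]):
  L0: [4, 18, 16]
  L1: h(4,18)=(4*31+18)%997=142 h(16,16)=(16*31+16)%997=512 -> [142, 512]
  L2: h(142,512)=(142*31+512)%997=926 -> [926]
  root=926
After append 31 (leaves=[4, 18, 16, 31]):
  L0: [4, 18, 16, 31]
  L1: h(4,18)=(4*31+18)%997=142 h(16,31)=(16*31+31)%997=527 -> [142, 527]
  L2: h(142,527)=(142*31+527)%997=941 -> [941]
  root=941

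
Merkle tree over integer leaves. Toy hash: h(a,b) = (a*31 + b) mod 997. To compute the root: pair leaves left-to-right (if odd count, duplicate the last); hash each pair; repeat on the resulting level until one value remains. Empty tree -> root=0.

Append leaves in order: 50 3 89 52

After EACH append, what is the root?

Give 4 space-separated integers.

Answer: 50 556 144 107

Derivation:
After append 50 (leaves=[50]):
  L0: [50]
  root=50
After append 3 (leaves=[50, 3]):
  L0: [50, 3]
  L1: h(50,3)=(50*31+3)%997=556 -> [556]
  root=556
After append 89 (leaves=[50, 3, 89]):
  L0: [50, 3, 89]
  L1: h(50,3)=(50*31+3)%997=556 h(89,89)=(89*31+89)%997=854 -> [556, 854]
  L2: h(556,854)=(556*31+854)%997=144 -> [144]
  root=144
After append 52 (leaves=[50, 3, 89, 52]):
  L0: [50, 3, 89, 52]
  L1: h(50,3)=(50*31+3)%997=556 h(89,52)=(89*31+52)%997=817 -> [556, 817]
  L2: h(556,817)=(556*31+817)%997=107 -> [107]
  root=107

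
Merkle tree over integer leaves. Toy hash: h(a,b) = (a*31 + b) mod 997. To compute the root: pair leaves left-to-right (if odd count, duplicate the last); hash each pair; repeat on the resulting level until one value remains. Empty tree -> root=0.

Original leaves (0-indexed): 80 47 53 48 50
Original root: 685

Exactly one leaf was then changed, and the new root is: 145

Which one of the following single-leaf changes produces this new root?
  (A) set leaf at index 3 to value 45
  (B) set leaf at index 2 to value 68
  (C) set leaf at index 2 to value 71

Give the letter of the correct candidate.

Answer: B

Derivation:
Original leaves: [80, 47, 53, 48, 50]
Target new root: 145
Try each candidate change and compute the resulting root:
Candidate A: set leaf[3] = 45 -> leaves = [80, 47, 53, 45, 50]
  L0: [80, 47, 53, 45, 50]
  L1: h(80,47)=(80*31+47)%997=533 h(53,45)=(53*31+45)%997=691 h(50,50)=(50*31+50)%997=603 -> [533, 691, 603]
  L2: h(533,691)=(533*31+691)%997=265 h(603,603)=(603*31+603)%997=353 -> [265, 353]
  L3: h(265,353)=(265*31+353)%997=592 -> [592]
  root = 592 != target 145
Candidate B: set leaf[2] = 68 -> leaves = [80, 47, 68, 48, 50]
  L0: [80, 47, 68, 48, 50]
  L1: h(80,47)=(80*31+47)%997=533 h(68,48)=(68*31+48)%997=162 h(50,50)=(50*31+50)%997=603 -> [533, 162, 603]
  L2: h(533,162)=(533*31+162)%997=733 h(603,603)=(603*31+603)%997=353 -> [733, 353]
  L3: h(733,353)=(733*31+353)%997=145 -> [145]
  root = 145 == target 145  ** MATCH **
Candidate C: set leaf[2] = 71 -> leaves = [80, 47, 71, 48, 50]
  L0: [80, 47, 71, 48, 50]
  L1: h(80,47)=(80*31+47)%997=533 h(71,48)=(71*31+48)%997=255 h(50,50)=(50*31+50)%997=603 -> [533, 255, 603]
  L2: h(533,255)=(533*31+255)%997=826 h(603,603)=(603*31+603)%997=353 -> [826, 353]
  L3: h(826,353)=(826*31+353)%997=37 -> [37]
  root = 37 != target 145
Candidate B produces the target root.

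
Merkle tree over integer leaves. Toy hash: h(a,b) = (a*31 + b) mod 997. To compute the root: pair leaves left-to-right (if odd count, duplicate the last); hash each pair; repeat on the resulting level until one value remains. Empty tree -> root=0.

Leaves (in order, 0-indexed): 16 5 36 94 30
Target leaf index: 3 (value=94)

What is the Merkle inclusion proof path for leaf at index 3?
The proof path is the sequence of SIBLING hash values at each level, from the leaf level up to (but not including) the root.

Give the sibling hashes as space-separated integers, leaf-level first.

L0 (leaves): [16, 5, 36, 94, 30], target index=3
L1: h(16,5)=(16*31+5)%997=501 [pair 0] h(36,94)=(36*31+94)%997=213 [pair 1] h(30,30)=(30*31+30)%997=960 [pair 2] -> [501, 213, 960]
  Sibling for proof at L0: 36
L2: h(501,213)=(501*31+213)%997=789 [pair 0] h(960,960)=(960*31+960)%997=810 [pair 1] -> [789, 810]
  Sibling for proof at L1: 501
L3: h(789,810)=(789*31+810)%997=344 [pair 0] -> [344]
  Sibling for proof at L2: 810
Root: 344
Proof path (sibling hashes from leaf to root): [36, 501, 810]

Answer: 36 501 810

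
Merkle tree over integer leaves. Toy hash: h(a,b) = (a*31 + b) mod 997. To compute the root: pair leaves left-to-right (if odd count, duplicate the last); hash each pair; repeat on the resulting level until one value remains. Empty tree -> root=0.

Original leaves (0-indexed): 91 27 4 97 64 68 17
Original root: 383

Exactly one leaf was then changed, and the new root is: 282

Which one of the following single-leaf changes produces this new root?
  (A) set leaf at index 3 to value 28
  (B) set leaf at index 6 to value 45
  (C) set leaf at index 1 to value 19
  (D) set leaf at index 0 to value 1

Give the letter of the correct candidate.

Original leaves: [91, 27, 4, 97, 64, 68, 17]
Target new root: 282
Try each candidate change and compute the resulting root:
Candidate A: set leaf[3] = 28 -> leaves = [91, 27, 4, 28, 64, 68, 17]
  L0: [91, 27, 4, 28, 64, 68, 17]
  L1: h(91,27)=(91*31+27)%997=854 h(4,28)=(4*31+28)%997=152 h(64,68)=(64*31+68)%997=58 h(17,17)=(17*31+17)%997=544 -> [854, 152, 58, 544]
  L2: h(854,152)=(854*31+152)%997=704 h(58,544)=(58*31+544)%997=348 -> [704, 348]
  L3: h(704,348)=(704*31+348)%997=238 -> [238]
  root = 238 != target 282
Candidate B: set leaf[6] = 45 -> leaves = [91, 27, 4, 97, 64, 68, 45]
  L0: [91, 27, 4, 97, 64, 68, 45]
  L1: h(91,27)=(91*31+27)%997=854 h(4,97)=(4*31+97)%997=221 h(64,68)=(64*31+68)%997=58 h(45,45)=(45*31+45)%997=443 -> [854, 221, 58, 443]
  L2: h(854,221)=(854*31+221)%997=773 h(58,443)=(58*31+443)%997=247 -> [773, 247]
  L3: h(773,247)=(773*31+247)%997=282 -> [282]
  root = 282 == target 282  ** MATCH **
Candidate C: set leaf[1] = 19 -> leaves = [91, 19, 4, 97, 64, 68, 17]
  L0: [91, 19, 4, 97, 64, 68, 17]
  L1: h(91,19)=(91*31+19)%997=846 h(4,97)=(4*31+97)%997=221 h(64,68)=(64*31+68)%997=58 h(17,17)=(17*31+17)%997=544 -> [846, 221, 58, 544]
  L2: h(846,221)=(846*31+221)%997=525 h(58,544)=(58*31+544)%997=348 -> [525, 348]
  L3: h(525,348)=(525*31+348)%997=671 -> [671]
  root = 671 != target 282
Candidate D: set leaf[0] = 1 -> leaves = [1, 27, 4, 97, 64, 68, 17]
  L0: [1, 27, 4, 97, 64, 68, 17]
  L1: h(1,27)=(1*31+27)%997=58 h(4,97)=(4*31+97)%997=221 h(64,68)=(64*31+68)%997=58 h(17,17)=(17*31+17)%997=544 -> [58, 221, 58, 544]
  L2: h(58,221)=(58*31+221)%997=25 h(58,544)=(58*31+544)%997=348 -> [25, 348]
  L3: h(25,348)=(25*31+348)%997=126 -> [126]
  root = 126 != target 282
Candidate B produces the target root.

Answer: B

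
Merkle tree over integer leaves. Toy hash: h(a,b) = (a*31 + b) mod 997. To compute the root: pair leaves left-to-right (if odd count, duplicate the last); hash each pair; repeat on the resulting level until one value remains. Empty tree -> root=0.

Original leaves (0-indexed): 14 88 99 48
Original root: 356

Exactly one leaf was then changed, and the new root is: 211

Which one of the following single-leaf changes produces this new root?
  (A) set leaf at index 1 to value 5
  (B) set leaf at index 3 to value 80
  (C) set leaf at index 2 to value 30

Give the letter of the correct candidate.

Answer: C

Derivation:
Original leaves: [14, 88, 99, 48]
Target new root: 211
Try each candidate change and compute the resulting root:
Candidate A: set leaf[1] = 5 -> leaves = [14, 5, 99, 48]
  L0: [14, 5, 99, 48]
  L1: h(14,5)=(14*31+5)%997=439 h(99,48)=(99*31+48)%997=126 -> [439, 126]
  L2: h(439,126)=(439*31+126)%997=774 -> [774]
  root = 774 != target 211
Candidate B: set leaf[3] = 80 -> leaves = [14, 88, 99, 80]
  L0: [14, 88, 99, 80]
  L1: h(14,88)=(14*31+88)%997=522 h(99,80)=(99*31+80)%997=158 -> [522, 158]
  L2: h(522,158)=(522*31+158)%997=388 -> [388]
  root = 388 != target 211
Candidate C: set leaf[2] = 30 -> leaves = [14, 88, 30, 48]
  L0: [14, 88, 30, 48]
  L1: h(14,88)=(14*31+88)%997=522 h(30,48)=(30*31+48)%997=978 -> [522, 978]
  L2: h(522,978)=(522*31+978)%997=211 -> [211]
  root = 211 == target 211  ** MATCH **
Candidate C produces the target root.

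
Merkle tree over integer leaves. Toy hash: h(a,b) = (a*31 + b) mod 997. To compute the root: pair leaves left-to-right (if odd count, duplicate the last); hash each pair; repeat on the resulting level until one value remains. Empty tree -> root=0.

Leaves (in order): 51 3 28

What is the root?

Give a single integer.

Answer: 150

Derivation:
L0: [51, 3, 28]
L1: h(51,3)=(51*31+3)%997=587 h(28,28)=(28*31+28)%997=896 -> [587, 896]
L2: h(587,896)=(587*31+896)%997=150 -> [150]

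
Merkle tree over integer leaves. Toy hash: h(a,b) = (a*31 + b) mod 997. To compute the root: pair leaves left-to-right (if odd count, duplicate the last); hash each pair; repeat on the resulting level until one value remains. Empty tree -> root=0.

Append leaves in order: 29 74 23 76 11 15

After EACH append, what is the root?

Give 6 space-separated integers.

After append 29 (leaves=[29]):
  L0: [29]
  root=29
After append 74 (leaves=[29, 74]):
  L0: [29, 74]
  L1: h(29,74)=(29*31+74)%997=973 -> [973]
  root=973
After append 23 (leaves=[29, 74, 23]):
  L0: [29, 74, 23]
  L1: h(29,74)=(29*31+74)%997=973 h(23,23)=(23*31+23)%997=736 -> [973, 736]
  L2: h(973,736)=(973*31+736)%997=989 -> [989]
  root=989
After append 76 (leaves=[29, 74, 23, 76]):
  L0: [29, 74, 23, 76]
  L1: h(29,74)=(29*31+74)%997=973 h(23,76)=(23*31+76)%997=789 -> [973, 789]
  L2: h(973,789)=(973*31+789)%997=45 -> [45]
  root=45
After append 11 (leaves=[29, 74, 23, 76, 11]):
  L0: [29, 74, 23, 76, 11]
  L1: h(29,74)=(29*31+74)%997=973 h(23,76)=(23*31+76)%997=789 h(11,11)=(11*31+11)%997=352 -> [973, 789, 352]
  L2: h(973,789)=(973*31+789)%997=45 h(352,352)=(352*31+352)%997=297 -> [45, 297]
  L3: h(45,297)=(45*31+297)%997=695 -> [695]
  root=695
After append 15 (leaves=[29, 74, 23, 76, 11, 15]):
  L0: [29, 74, 23, 76, 11, 15]
  L1: h(29,74)=(29*31+74)%997=973 h(23,76)=(23*31+76)%997=789 h(11,15)=(11*31+15)%997=356 -> [973, 789, 356]
  L2: h(973,789)=(973*31+789)%997=45 h(356,356)=(356*31+356)%997=425 -> [45, 425]
  L3: h(45,425)=(45*31+425)%997=823 -> [823]
  root=823

Answer: 29 973 989 45 695 823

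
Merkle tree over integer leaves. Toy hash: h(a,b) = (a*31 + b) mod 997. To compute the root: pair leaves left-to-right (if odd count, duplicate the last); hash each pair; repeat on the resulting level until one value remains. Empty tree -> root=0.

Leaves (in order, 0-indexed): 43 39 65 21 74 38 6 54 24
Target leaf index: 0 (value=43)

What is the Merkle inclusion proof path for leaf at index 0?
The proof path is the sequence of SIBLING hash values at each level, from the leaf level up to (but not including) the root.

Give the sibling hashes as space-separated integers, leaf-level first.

Answer: 39 42 748 796

Derivation:
L0 (leaves): [43, 39, 65, 21, 74, 38, 6, 54, 24], target index=0
L1: h(43,39)=(43*31+39)%997=375 [pair 0] h(65,21)=(65*31+21)%997=42 [pair 1] h(74,38)=(74*31+38)%997=338 [pair 2] h(6,54)=(6*31+54)%997=240 [pair 3] h(24,24)=(24*31+24)%997=768 [pair 4] -> [375, 42, 338, 240, 768]
  Sibling for proof at L0: 39
L2: h(375,42)=(375*31+42)%997=700 [pair 0] h(338,240)=(338*31+240)%997=748 [pair 1] h(768,768)=(768*31+768)%997=648 [pair 2] -> [700, 748, 648]
  Sibling for proof at L1: 42
L3: h(700,748)=(700*31+748)%997=514 [pair 0] h(648,648)=(648*31+648)%997=796 [pair 1] -> [514, 796]
  Sibling for proof at L2: 748
L4: h(514,796)=(514*31+796)%997=778 [pair 0] -> [778]
  Sibling for proof at L3: 796
Root: 778
Proof path (sibling hashes from leaf to root): [39, 42, 748, 796]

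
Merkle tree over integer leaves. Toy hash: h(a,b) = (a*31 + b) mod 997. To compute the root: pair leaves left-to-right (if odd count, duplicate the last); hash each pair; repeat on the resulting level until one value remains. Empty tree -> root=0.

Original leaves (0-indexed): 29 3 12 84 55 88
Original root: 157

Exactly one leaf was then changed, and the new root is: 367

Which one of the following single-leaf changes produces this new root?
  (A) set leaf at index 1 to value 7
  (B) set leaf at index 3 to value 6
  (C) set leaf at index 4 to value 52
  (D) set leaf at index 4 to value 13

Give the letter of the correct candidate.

Answer: D

Derivation:
Original leaves: [29, 3, 12, 84, 55, 88]
Target new root: 367
Try each candidate change and compute the resulting root:
Candidate A: set leaf[1] = 7 -> leaves = [29, 7, 12, 84, 55, 88]
  L0: [29, 7, 12, 84, 55, 88]
  L1: h(29,7)=(29*31+7)%997=906 h(12,84)=(12*31+84)%997=456 h(55,88)=(55*31+88)%997=796 -> [906, 456, 796]
  L2: h(906,456)=(906*31+456)%997=626 h(796,796)=(796*31+796)%997=547 -> [626, 547]
  L3: h(626,547)=(626*31+547)%997=13 -> [13]
  root = 13 != target 367
Candidate B: set leaf[3] = 6 -> leaves = [29, 3, 12, 6, 55, 88]
  L0: [29, 3, 12, 6, 55, 88]
  L1: h(29,3)=(29*31+3)%997=902 h(12,6)=(12*31+6)%997=378 h(55,88)=(55*31+88)%997=796 -> [902, 378, 796]
  L2: h(902,378)=(902*31+378)%997=424 h(796,796)=(796*31+796)%997=547 -> [424, 547]
  L3: h(424,547)=(424*31+547)%997=730 -> [730]
  root = 730 != target 367
Candidate C: set leaf[4] = 52 -> leaves = [29, 3, 12, 84, 52, 88]
  L0: [29, 3, 12, 84, 52, 88]
  L1: h(29,3)=(29*31+3)%997=902 h(12,84)=(12*31+84)%997=456 h(52,88)=(52*31+88)%997=703 -> [902, 456, 703]
  L2: h(902,456)=(902*31+456)%997=502 h(703,703)=(703*31+703)%997=562 -> [502, 562]
  L3: h(502,562)=(502*31+562)%997=172 -> [172]
  root = 172 != target 367
Candidate D: set leaf[4] = 13 -> leaves = [29, 3, 12, 84, 13, 88]
  L0: [29, 3, 12, 84, 13, 88]
  L1: h(29,3)=(29*31+3)%997=902 h(12,84)=(12*31+84)%997=456 h(13,88)=(13*31+88)%997=491 -> [902, 456, 491]
  L2: h(902,456)=(902*31+456)%997=502 h(491,491)=(491*31+491)%997=757 -> [502, 757]
  L3: h(502,757)=(502*31+757)%997=367 -> [367]
  root = 367 == target 367  ** MATCH **
Candidate D produces the target root.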